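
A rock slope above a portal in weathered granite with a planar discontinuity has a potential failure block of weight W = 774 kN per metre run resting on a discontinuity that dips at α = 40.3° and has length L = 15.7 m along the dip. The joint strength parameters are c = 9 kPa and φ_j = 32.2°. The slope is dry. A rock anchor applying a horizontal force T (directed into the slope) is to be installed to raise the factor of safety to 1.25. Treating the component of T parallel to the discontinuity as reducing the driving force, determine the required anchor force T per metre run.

T = 83 kN/m

Resolving forces along and normal to the sliding plane, with the horizontal anchor force T adding T·sinα to the effective normal force and T·cosα acting up the plane against the driving force:
FS = [cL + (W cosα + T sinα) tanφ_j] / [W sinα − T cosα]
Without the anchor: N' = 590.3 kN/m, driving T_d = 500.6 kN/m, resisting R = 9·15.7 + 590.3·tan32.2° = 513.0 kN/m, FS = 1.02.
Setting FS = 1.25 and solving for T:
1.25·(500.6 − T cos40.3°) = 513.0 + T sin40.3°·tan32.2°
T·(sin40.3°·tan32.2° + 1.25·cos40.3°) = 1.25·500.6 − 513.0
T·(0.6468·0.6297 + 1.25·0.7627) = 625.8 − 513.0 = 112.7
T·1.3606 = 112.7
T = 82.9 kN/m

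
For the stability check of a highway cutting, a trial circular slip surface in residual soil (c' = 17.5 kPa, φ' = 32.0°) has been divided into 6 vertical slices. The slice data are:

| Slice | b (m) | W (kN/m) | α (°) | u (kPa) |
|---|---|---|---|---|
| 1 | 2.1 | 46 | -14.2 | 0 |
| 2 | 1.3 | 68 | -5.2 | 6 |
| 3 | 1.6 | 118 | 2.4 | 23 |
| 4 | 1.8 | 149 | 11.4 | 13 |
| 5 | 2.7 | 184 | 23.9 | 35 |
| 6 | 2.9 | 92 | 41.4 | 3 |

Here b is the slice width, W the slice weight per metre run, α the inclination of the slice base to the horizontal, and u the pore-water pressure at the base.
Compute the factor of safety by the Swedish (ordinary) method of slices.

Ordinary method of slices: FS = Σ[c'·Δl_i + (W_i cosα_i − u_i·Δl_i)·tanφ'] / Σ W_i sinα_i, with Δl_i = b_i / cosα_i.
Slice 1: Δl = 2.1/cos(-14.2°) = 2.166 m; N'_1 = 46·cos(-14.2°) − 0·2.166 = 44.6; c'Δl = 37.91; W sinα = -11.3
Slice 2: Δl = 1.3/cos(-5.2°) = 1.305 m; N'_2 = 68·cos(-5.2°) − 6·1.305 = 59.9; c'Δl = 22.84; W sinα = -6.2
Slice 3: Δl = 1.6/cos2.4° = 1.601 m; N'_3 = 118·cos2.4° − 23·1.601 = 81.1; c'Δl = 28.02; W sinα = 4.9
Slice 4: Δl = 1.8/cos11.4° = 1.836 m; N'_4 = 149·cos11.4° − 13·1.836 = 122.2; c'Δl = 32.13; W sinα = 29.5
Slice 5: Δl = 2.7/cos23.9° = 2.953 m; N'_5 = 184·cos23.9° − 35·2.953 = 64.9; c'Δl = 51.68; W sinα = 74.5
Slice 6: Δl = 2.9/cos41.4° = 3.866 m; N'_6 = 92·cos41.4° − 3·3.866 = 57.4; c'Δl = 67.66; W sinα = 60.8
Σc'Δl = 240.2 kN/m; ΣN' = 430.0 kN/m; ΣW sinα = 152.3 kN/m
Resisting = 240.2 + 430.0·tan32.0° = 240.2 + 268.7 = 508.9 kN/m
FS = 508.9 / 152.3 = 3.341

FS = 3.34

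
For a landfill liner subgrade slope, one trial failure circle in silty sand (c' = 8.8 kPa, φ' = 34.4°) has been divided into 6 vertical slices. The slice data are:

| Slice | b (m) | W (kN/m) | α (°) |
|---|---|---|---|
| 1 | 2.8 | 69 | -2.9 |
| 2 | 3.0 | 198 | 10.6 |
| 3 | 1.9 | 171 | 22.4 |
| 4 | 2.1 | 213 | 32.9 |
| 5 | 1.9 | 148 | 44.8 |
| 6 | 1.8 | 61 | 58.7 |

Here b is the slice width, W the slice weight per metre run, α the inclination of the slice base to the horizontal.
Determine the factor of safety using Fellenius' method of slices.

Ordinary method of slices: FS = Σ[c'·Δl_i + (W_i cosα_i)·tanφ'] / Σ W_i sinα_i, with Δl_i = b_i / cosα_i.
Slice 1: Δl = 2.8/cos(-2.9°) = 2.804 m; N'_1 = 69·cos(-2.9°) = 68.9; c'Δl = 24.67; W sinα = -3.5
Slice 2: Δl = 3.0/cos10.6° = 3.052 m; N'_2 = 198·cos10.6° = 194.6; c'Δl = 26.86; W sinα = 36.4
Slice 3: Δl = 1.9/cos22.4° = 2.055 m; N'_3 = 171·cos22.4° = 158.1; c'Δl = 18.08; W sinα = 65.2
Slice 4: Δl = 2.1/cos32.9° = 2.501 m; N'_4 = 213·cos32.9° = 178.8; c'Δl = 22.01; W sinα = 115.7
Slice 5: Δl = 1.9/cos44.8° = 2.678 m; N'_5 = 148·cos44.8° = 105.0; c'Δl = 23.56; W sinα = 104.3
Slice 6: Δl = 1.8/cos58.7° = 3.465 m; N'_6 = 61·cos58.7° = 31.7; c'Δl = 30.49; W sinα = 52.1
Σc'Δl = 145.7 kN/m; ΣN' = 737.2 kN/m; ΣW sinα = 370.2 kN/m
Resisting = 145.7 + 737.2·tan34.4° = 145.7 + 504.8 = 650.4 kN/m
FS = 650.4 / 370.2 = 1.757

FS = 1.76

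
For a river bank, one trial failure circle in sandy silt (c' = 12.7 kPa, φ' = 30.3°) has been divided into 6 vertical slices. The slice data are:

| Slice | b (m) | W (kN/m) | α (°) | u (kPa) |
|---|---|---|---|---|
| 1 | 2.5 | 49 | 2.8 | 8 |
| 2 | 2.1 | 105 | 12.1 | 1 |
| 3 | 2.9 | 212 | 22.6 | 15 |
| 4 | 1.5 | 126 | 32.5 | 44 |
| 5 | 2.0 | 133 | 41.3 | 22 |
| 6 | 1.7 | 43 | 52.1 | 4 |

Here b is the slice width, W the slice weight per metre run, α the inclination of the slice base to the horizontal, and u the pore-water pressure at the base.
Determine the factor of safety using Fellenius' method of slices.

FS = 1.36

Ordinary method of slices: FS = Σ[c'·Δl_i + (W_i cosα_i − u_i·Δl_i)·tanφ'] / Σ W_i sinα_i, with Δl_i = b_i / cosα_i.
Slice 1: Δl = 2.5/cos2.8° = 2.503 m; N'_1 = 49·cos2.8° − 8·2.503 = 28.9; c'Δl = 31.79; W sinα = 2.4
Slice 2: Δl = 2.1/cos12.1° = 2.148 m; N'_2 = 105·cos12.1° − 1·2.148 = 100.5; c'Δl = 27.28; W sinα = 22.0
Slice 3: Δl = 2.9/cos22.6° = 3.141 m; N'_3 = 212·cos22.6° − 15·3.141 = 148.6; c'Δl = 39.89; W sinα = 81.5
Slice 4: Δl = 1.5/cos32.5° = 1.779 m; N'_4 = 126·cos32.5° − 44·1.779 = 28.0; c'Δl = 22.59; W sinα = 67.7
Slice 5: Δl = 2.0/cos41.3° = 2.662 m; N'_5 = 133·cos41.3° − 22·2.662 = 41.4; c'Δl = 33.81; W sinα = 87.8
Slice 6: Δl = 1.7/cos52.1° = 2.767 m; N'_6 = 43·cos52.1° − 4·2.767 = 15.3; c'Δl = 35.15; W sinα = 33.9
Σc'Δl = 190.5 kN/m; ΣN' = 362.7 kN/m; ΣW sinα = 295.3 kN/m
Resisting = 190.5 + 362.7·tan30.3° = 190.5 + 212.0 = 402.5 kN/m
FS = 402.5 / 295.3 = 1.363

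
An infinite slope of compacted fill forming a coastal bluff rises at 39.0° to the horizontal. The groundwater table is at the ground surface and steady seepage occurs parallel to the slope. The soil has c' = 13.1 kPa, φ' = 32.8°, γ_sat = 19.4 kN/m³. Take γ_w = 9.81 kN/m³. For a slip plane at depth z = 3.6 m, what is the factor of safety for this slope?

With seepage parallel to the slope and the water table at the surface, the effective normal stress on the slip plane uses the buoyant unit weight γ' = γ_sat − γ_w while the driving shear stress uses γ_sat:
FS = [c' + γ' z cos²β tanφ'] / [γ_sat z sinβ cosβ]
γ' = 19.4 − 9.81 = 9.59 kN/m³
Numerator = 13.1 + 9.59·3.6·cos²39.0°·tan32.8° = 13.1 + 9.59·3.6·0.6040·0.6445 = 26.538 kPa
Denominator = 19.4·3.6·sin39.0°·cos39.0° = 19.4·3.6·0.6293·0.7771 = 34.157 kPa
FS = 26.538 / 34.157 = 0.777

FS = 0.78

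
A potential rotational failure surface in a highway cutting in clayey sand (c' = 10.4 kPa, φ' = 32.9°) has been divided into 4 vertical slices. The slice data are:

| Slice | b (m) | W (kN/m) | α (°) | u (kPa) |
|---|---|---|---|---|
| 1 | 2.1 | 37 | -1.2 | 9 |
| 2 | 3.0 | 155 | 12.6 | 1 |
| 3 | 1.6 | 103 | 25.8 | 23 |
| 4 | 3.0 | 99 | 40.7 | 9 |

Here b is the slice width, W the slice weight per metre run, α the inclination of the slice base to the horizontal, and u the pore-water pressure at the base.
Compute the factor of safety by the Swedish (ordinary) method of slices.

FS = 1.97

Ordinary method of slices: FS = Σ[c'·Δl_i + (W_i cosα_i − u_i·Δl_i)·tanφ'] / Σ W_i sinα_i, with Δl_i = b_i / cosα_i.
Slice 1: Δl = 2.1/cos(-1.2°) = 2.100 m; N'_1 = 37·cos(-1.2°) − 9·2.100 = 18.1; c'Δl = 21.84; W sinα = -0.8
Slice 2: Δl = 3.0/cos12.6° = 3.074 m; N'_2 = 155·cos12.6° − 1·3.074 = 148.2; c'Δl = 31.97; W sinα = 33.8
Slice 3: Δl = 1.6/cos25.8° = 1.777 m; N'_3 = 103·cos25.8° − 23·1.777 = 51.9; c'Δl = 18.48; W sinα = 44.8
Slice 4: Δl = 3.0/cos40.7° = 3.957 m; N'_4 = 99·cos40.7° − 9·3.957 = 39.4; c'Δl = 41.15; W sinα = 64.6
Σc'Δl = 113.5 kN/m; ΣN' = 257.6 kN/m; ΣW sinα = 142.4 kN/m
Resisting = 113.5 + 257.6·tan32.9° = 113.5 + 166.6 = 280.1 kN/m
FS = 280.1 / 142.4 = 1.967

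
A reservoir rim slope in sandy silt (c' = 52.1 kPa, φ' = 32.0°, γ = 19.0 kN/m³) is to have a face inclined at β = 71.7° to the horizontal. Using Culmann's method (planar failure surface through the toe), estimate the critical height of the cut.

Culmann's analysis gives the critical failure plane at α_cr = (β + φ')/2 = (71.7 + 32.0)/2 = 51.9°, and the critical height
H_c = (4c'/γ) · sinβ cosφ' / [1 − cos(β − φ')]
    = (4·52.1/19.0) · sin71.7°·cos32.0° / [1 − cos(39.7°)]
    = 10.968 · 0.9494·0.8480 / [1 − 0.7694]
    = 10.968 · 0.8052 / 0.2306
    = 38.30 m

H_c = 38.30 m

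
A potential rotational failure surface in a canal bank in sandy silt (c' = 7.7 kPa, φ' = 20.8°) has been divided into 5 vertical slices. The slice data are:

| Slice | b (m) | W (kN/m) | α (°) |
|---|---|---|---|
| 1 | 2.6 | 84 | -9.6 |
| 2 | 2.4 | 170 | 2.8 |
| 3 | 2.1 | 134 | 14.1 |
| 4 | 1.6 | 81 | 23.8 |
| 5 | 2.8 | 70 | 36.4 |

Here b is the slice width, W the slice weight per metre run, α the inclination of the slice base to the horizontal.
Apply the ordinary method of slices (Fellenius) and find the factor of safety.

FS = 2.87

Ordinary method of slices: FS = Σ[c'·Δl_i + (W_i cosα_i)·tanφ'] / Σ W_i sinα_i, with Δl_i = b_i / cosα_i.
Slice 1: Δl = 2.6/cos(-9.6°) = 2.637 m; N'_1 = 84·cos(-9.6°) = 82.8; c'Δl = 20.30; W sinα = -14.0
Slice 2: Δl = 2.4/cos2.8° = 2.403 m; N'_2 = 170·cos2.8° = 169.8; c'Δl = 18.50; W sinα = 8.3
Slice 3: Δl = 2.1/cos14.1° = 2.165 m; N'_3 = 134·cos14.1° = 130.0; c'Δl = 16.67; W sinα = 32.6
Slice 4: Δl = 1.6/cos23.8° = 1.749 m; N'_4 = 81·cos23.8° = 74.1; c'Δl = 13.47; W sinα = 32.7
Slice 5: Δl = 2.8/cos36.4° = 3.479 m; N'_5 = 70·cos36.4° = 56.3; c'Δl = 26.79; W sinα = 41.5
Σc'Δl = 95.7 kN/m; ΣN' = 513.0 kN/m; ΣW sinα = 101.2 kN/m
Resisting = 95.7 + 513.0·tan20.8° = 95.7 + 194.9 = 290.6 kN/m
FS = 290.6 / 101.2 = 2.873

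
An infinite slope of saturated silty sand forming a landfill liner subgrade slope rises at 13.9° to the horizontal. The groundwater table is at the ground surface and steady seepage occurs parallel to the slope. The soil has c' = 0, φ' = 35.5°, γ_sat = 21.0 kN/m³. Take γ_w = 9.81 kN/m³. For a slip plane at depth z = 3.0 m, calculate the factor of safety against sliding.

With seepage parallel to the slope and the water table at the surface, the effective normal stress on the slip plane uses the buoyant unit weight γ' = γ_sat − γ_w while the driving shear stress uses γ_sat:
FS = [c' + γ' z cos²β tanφ'] / [γ_sat z sinβ cosβ]
(For c' = 0 this reduces to FS = (γ'/γ_sat)·tanφ'/tanβ.)
γ' = 21.0 − 9.81 = 11.19 kN/m³
Numerator = 0.0 + 11.19·3.0·cos²13.9°·tan35.5° = 0.0 + 11.19·3.0·0.9423·0.7133 = 22.563 kPa
Denominator = 21.0·3.0·sin13.9°·cos13.9° = 21.0·3.0·0.2402·0.9707 = 14.691 kPa
FS = 22.563 / 14.691 = 1.536

FS = 1.54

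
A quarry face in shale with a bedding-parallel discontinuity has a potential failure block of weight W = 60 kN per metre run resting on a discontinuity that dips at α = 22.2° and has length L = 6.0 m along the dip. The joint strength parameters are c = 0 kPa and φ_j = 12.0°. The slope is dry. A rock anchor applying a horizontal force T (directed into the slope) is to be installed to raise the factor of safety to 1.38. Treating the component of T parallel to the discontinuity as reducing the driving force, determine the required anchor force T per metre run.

Resolving forces along and normal to the sliding plane, with the horizontal anchor force T adding T·sinα to the effective normal force and T·cosα acting up the plane against the driving force:
FS = [cL + (W cosα + T sinα) tanφ_j] / [W sinα − T cosα]
Without the anchor: N' = 55.6 kN/m, driving T_d = 22.7 kN/m, resisting R = 0·6.0 + 55.6·tan12.0° = 11.8 kN/m, FS = 0.52.
Setting FS = 1.38 and solving for T:
1.38·(22.7 − T cos22.2°) = 11.8 + T sin22.2°·tan12.0°
T·(sin22.2°·tan12.0° + 1.38·cos22.2°) = 1.38·22.7 − 11.8
T·(0.3778·0.2126 + 1.38·0.9259) = 31.3 − 11.8 = 19.5
T·1.3580 = 19.5
T = 14.3 kN/m

T = 14 kN/m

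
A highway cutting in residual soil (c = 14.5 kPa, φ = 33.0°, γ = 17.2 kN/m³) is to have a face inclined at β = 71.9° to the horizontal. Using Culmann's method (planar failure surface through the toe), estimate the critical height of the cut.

Culmann's analysis gives the critical failure plane at α_cr = (β + φ)/2 = (71.9 + 33.0)/2 = 52.5°, and the critical height
H_c = (4c/γ) · sinβ cosφ / [1 − cos(β − φ)]
    = (4·14.5/17.2) · sin71.9°·cos33.0° / [1 − cos(38.9°)]
    = 3.372 · 0.9505·0.8387 / [1 − 0.7782]
    = 3.372 · 0.7972 / 0.2218
    = 12.12 m

H_c = 12.12 m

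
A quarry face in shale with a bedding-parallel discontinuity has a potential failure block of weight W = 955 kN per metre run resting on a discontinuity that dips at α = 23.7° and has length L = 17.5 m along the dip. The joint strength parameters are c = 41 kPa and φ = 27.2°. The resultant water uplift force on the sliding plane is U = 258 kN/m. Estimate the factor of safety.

Resolving the block weight along and normal to the plane and applying the Mohr–Coulomb strength on the joint:
N' = W cosα − U = 955·cos23.7° − 258 = 616.5 kN/m
Driving force T = W sinα = 955·sin23.7° = 383.9 kN/m
Resisting force R = c·L + N'·tanφ = 41·17.5 + 616.5·tan27.2° = 717.5 + 316.8 = 1034.3 kN/m
FS = R / T = 1034.3 / 383.9 = 2.695

FS = 2.69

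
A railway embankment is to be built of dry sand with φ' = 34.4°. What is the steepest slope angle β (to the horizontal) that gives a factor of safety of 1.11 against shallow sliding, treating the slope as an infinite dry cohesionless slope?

β = 31.7°

For an infinite dry cohesionless slope FS = tanφ'/tanβ, so tanβ = tanφ' / FS.
tanβ = tan34.4° / 1.11 = 0.6847 / 1.11 = 0.6169
β = arctan(0.6169) = 31.67°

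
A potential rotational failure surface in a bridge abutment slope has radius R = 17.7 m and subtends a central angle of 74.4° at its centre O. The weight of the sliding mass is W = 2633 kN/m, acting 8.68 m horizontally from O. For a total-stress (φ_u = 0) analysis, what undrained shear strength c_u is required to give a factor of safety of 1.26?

c_u = 70.8 kPa

FS = c_u·L_a·R / (W·d), so c_u = FS·W·d / (L_a·R).
Arc length L_a = R·θ = 17.7·(74.4°·π/180) = 17.7·1.2985 = 22.98 m
c_u = 1.26·2633·8.68 / (22.98·17.7) = 28796.6 / 406.81 = 70.79 kPa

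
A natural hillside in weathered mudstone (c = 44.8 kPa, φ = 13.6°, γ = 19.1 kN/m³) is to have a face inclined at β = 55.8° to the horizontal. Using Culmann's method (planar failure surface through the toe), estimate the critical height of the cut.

H_c = 29.10 m

Culmann's analysis gives the critical failure plane at α_cr = (β + φ)/2 = (55.8 + 13.6)/2 = 34.7°, and the critical height
H_c = (4c/γ) · sinβ cosφ / [1 − cos(β − φ)]
    = (4·44.8/19.1) · sin55.8°·cos13.6° / [1 − cos(42.2°)]
    = 9.382 · 0.8271·0.9720 / [1 − 0.7408]
    = 9.382 · 0.8039 / 0.2592
    = 29.10 m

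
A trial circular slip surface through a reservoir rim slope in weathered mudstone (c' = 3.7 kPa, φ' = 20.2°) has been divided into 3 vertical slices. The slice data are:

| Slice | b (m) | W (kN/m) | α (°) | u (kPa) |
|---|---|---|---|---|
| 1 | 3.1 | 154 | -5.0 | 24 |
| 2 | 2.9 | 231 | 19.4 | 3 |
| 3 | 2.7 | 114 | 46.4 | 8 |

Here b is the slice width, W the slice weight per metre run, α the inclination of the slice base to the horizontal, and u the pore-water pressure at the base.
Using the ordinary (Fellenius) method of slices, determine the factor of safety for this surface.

FS = 1.10

Ordinary method of slices: FS = Σ[c'·Δl_i + (W_i cosα_i − u_i·Δl_i)·tanφ'] / Σ W_i sinα_i, with Δl_i = b_i / cosα_i.
Slice 1: Δl = 3.1/cos(-5.0°) = 3.112 m; N'_1 = 154·cos(-5.0°) − 24·3.112 = 78.7; c'Δl = 11.51; W sinα = -13.4
Slice 2: Δl = 2.9/cos19.4° = 3.075 m; N'_2 = 231·cos19.4° − 3·3.075 = 208.7; c'Δl = 11.38; W sinα = 76.7
Slice 3: Δl = 2.7/cos46.4° = 3.915 m; N'_3 = 114·cos46.4° − 8·3.915 = 47.3; c'Δl = 14.49; W sinα = 82.6
Σc'Δl = 37.4 kN/m; ΣN' = 334.7 kN/m; ΣW sinα = 145.9 kN/m
Resisting = 37.4 + 334.7·tan20.2° = 37.4 + 123.1 = 160.5 kN/m
FS = 160.5 / 145.9 = 1.100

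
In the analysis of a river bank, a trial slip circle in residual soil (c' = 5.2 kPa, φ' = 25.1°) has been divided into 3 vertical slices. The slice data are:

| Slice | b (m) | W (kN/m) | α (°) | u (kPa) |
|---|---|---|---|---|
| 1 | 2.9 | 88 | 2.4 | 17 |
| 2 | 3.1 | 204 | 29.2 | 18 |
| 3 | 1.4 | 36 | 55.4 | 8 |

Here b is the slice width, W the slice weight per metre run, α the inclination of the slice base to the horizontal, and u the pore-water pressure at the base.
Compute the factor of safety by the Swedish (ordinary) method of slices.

Ordinary method of slices: FS = Σ[c'·Δl_i + (W_i cosα_i − u_i·Δl_i)·tanφ'] / Σ W_i sinα_i, with Δl_i = b_i / cosα_i.
Slice 1: Δl = 2.9/cos2.4° = 2.903 m; N'_1 = 88·cos2.4° − 17·2.903 = 38.6; c'Δl = 15.09; W sinα = 3.7
Slice 2: Δl = 3.1/cos29.2° = 3.551 m; N'_2 = 204·cos29.2° − 18·3.551 = 114.2; c'Δl = 18.47; W sinα = 99.5
Slice 3: Δl = 1.4/cos55.4° = 2.465 m; N'_3 = 36·cos55.4° − 8·2.465 = 0.7; c'Δl = 12.82; W sinα = 29.6
Σc'Δl = 46.4 kN/m; ΣN' = 153.5 kN/m; ΣW sinα = 132.8 kN/m
Resisting = 46.4 + 153.5·tan25.1° = 46.4 + 71.9 = 118.3 kN/m
FS = 118.3 / 132.8 = 0.890

FS = 0.89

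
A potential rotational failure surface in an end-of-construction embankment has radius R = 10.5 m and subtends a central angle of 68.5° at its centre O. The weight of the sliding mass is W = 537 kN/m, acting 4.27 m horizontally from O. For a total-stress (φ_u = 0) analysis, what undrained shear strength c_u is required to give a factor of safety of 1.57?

FS = c_u·L_a·R / (W·d), so c_u = FS·W·d / (L_a·R).
Arc length L_a = R·θ = 10.5·(68.5°·π/180) = 10.5·1.1956 = 12.55 m
c_u = 1.57·537·4.27 / (12.55·10.5) = 3600.0 / 131.81 = 27.31 kPa

c_u = 27.3 kPa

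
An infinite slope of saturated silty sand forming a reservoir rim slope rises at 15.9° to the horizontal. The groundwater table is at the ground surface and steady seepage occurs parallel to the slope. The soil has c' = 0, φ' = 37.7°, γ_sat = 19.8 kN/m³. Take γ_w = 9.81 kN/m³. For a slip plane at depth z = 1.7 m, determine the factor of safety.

With seepage parallel to the slope and the water table at the surface, the effective normal stress on the slip plane uses the buoyant unit weight γ' = γ_sat − γ_w while the driving shear stress uses γ_sat:
FS = [c' + γ' z cos²β tanφ'] / [γ_sat z sinβ cosβ]
(For c' = 0 this reduces to FS = (γ'/γ_sat)·tanφ'/tanβ.)
γ' = 19.8 − 9.81 = 9.99 kN/m³
Numerator = 0.0 + 9.99·1.7·cos²15.9°·tan37.7° = 0.0 + 9.99·1.7·0.9249·0.7729 = 12.141 kPa
Denominator = 19.8·1.7·sin15.9°·cos15.9° = 19.8·1.7·0.2740·0.9617 = 8.869 kPa
FS = 12.141 / 8.869 = 1.369

FS = 1.37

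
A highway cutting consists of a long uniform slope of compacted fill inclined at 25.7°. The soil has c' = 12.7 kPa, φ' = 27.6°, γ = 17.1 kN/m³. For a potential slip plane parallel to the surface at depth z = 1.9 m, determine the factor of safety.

FS = 2.09

For an infinite slope with a slip plane parallel to the surface (no pore pressure): FS = [c' + γz cos²β tanφ'] / [γz sinβ cosβ].
γz = 17.1·1.9 = 32.49 kN/m²
Numerator = 12.7 + 32.49·cos²25.7°·tan27.6° = 12.7 + 32.49·0.8119·0.5228 = 26.491 kPa
Denominator = 32.49·sin25.7°·cos25.7° = 32.49·0.4337·0.9011 = 12.696 kPa
FS = 26.491 / 12.696 = 2.087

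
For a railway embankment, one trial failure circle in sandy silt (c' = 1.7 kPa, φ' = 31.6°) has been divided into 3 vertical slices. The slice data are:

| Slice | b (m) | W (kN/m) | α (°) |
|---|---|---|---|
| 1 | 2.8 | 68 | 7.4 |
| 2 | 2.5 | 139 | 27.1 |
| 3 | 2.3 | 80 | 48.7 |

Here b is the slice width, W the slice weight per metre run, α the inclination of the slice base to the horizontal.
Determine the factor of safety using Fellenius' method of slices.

Ordinary method of slices: FS = Σ[c'·Δl_i + (W_i cosα_i)·tanφ'] / Σ W_i sinα_i, with Δl_i = b_i / cosα_i.
Slice 1: Δl = 2.8/cos7.4° = 2.824 m; N'_1 = 68·cos7.4° = 67.4; c'Δl = 4.80; W sinα = 8.8
Slice 2: Δl = 2.5/cos27.1° = 2.808 m; N'_2 = 139·cos27.1° = 123.7; c'Δl = 4.77; W sinα = 63.3
Slice 3: Δl = 2.3/cos48.7° = 3.485 m; N'_3 = 80·cos48.7° = 52.8; c'Δl = 5.92; W sinα = 60.1
Σc'Δl = 15.5 kN/m; ΣN' = 244.0 kN/m; ΣW sinα = 132.2 kN/m
Resisting = 15.5 + 244.0·tan31.6° = 15.5 + 150.1 = 165.6 kN/m
FS = 165.6 / 132.2 = 1.253

FS = 1.25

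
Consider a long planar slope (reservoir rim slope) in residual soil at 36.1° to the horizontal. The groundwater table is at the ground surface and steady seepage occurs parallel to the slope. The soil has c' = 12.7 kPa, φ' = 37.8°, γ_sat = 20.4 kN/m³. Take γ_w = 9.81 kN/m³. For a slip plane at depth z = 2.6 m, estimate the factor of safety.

FS = 1.06

With seepage parallel to the slope and the water table at the surface, the effective normal stress on the slip plane uses the buoyant unit weight γ' = γ_sat − γ_w while the driving shear stress uses γ_sat:
FS = [c' + γ' z cos²β tanφ'] / [γ_sat z sinβ cosβ]
γ' = 20.4 − 9.81 = 10.59 kN/m³
Numerator = 12.7 + 10.59·2.6·cos²36.1°·tan37.8° = 12.7 + 10.59·2.6·0.6528·0.7757 = 26.643 kPa
Denominator = 20.4·2.6·sin36.1°·cos36.1° = 20.4·2.6·0.5892·0.8080 = 25.250 kPa
FS = 26.643 / 25.250 = 1.055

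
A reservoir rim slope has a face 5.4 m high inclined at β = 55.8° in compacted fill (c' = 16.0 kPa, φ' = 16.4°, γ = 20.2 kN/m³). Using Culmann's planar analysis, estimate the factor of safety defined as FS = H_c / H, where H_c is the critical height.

H_c = (4c'/γ) · sinβ cosφ' / [1 − cos(β − φ')]
    = (4·16.0/20.2) · sin55.8°·cos16.4° / [1 − cos39.4°]
    = 3.168 · 0.7934 / 0.2273 = 11.06 m
FS = H_c / H = 11.06 / 5.4 = 2.048

FS = 2.05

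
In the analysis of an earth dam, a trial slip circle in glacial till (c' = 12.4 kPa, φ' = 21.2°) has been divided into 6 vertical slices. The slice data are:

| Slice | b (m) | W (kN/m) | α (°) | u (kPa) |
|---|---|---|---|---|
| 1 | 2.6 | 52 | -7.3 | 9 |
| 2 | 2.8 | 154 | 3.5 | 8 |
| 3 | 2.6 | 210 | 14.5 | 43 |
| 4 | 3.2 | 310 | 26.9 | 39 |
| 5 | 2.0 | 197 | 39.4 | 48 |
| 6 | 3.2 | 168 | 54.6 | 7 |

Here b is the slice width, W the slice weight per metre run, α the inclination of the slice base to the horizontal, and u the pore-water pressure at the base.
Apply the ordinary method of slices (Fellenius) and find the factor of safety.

Ordinary method of slices: FS = Σ[c'·Δl_i + (W_i cosα_i − u_i·Δl_i)·tanφ'] / Σ W_i sinα_i, with Δl_i = b_i / cosα_i.
Slice 1: Δl = 2.6/cos(-7.3°) = 2.621 m; N'_1 = 52·cos(-7.3°) − 9·2.621 = 28.0; c'Δl = 32.50; W sinα = -6.6
Slice 2: Δl = 2.8/cos3.5° = 2.805 m; N'_2 = 154·cos3.5° − 8·2.805 = 131.3; c'Δl = 34.78; W sinα = 9.4
Slice 3: Δl = 2.6/cos14.5° = 2.686 m; N'_3 = 210·cos14.5° − 43·2.686 = 87.8; c'Δl = 33.30; W sinα = 52.6
Slice 4: Δl = 3.2/cos26.9° = 3.588 m; N'_4 = 310·cos26.9° − 39·3.588 = 136.5; c'Δl = 44.49; W sinα = 140.3
Slice 5: Δl = 2.0/cos39.4° = 2.588 m; N'_5 = 197·cos39.4° − 48·2.588 = 28.0; c'Δl = 32.09; W sinα = 125.0
Slice 6: Δl = 3.2/cos54.6° = 5.524 m; N'_6 = 168·cos54.6° − 7·5.524 = 58.7; c'Δl = 68.50; W sinα = 136.9
Σc'Δl = 245.7 kN/m; ΣN' = 470.3 kN/m; ΣW sinα = 457.6 kN/m
Resisting = 245.7 + 470.3·tan21.2° = 245.7 + 182.4 = 428.1 kN/m
FS = 428.1 / 457.6 = 0.935

FS = 0.94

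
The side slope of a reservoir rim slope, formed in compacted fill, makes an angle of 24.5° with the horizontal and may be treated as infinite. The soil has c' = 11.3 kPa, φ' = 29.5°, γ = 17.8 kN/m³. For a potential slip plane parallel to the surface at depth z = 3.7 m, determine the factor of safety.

For an infinite slope with a slip plane parallel to the surface (no pore pressure): FS = [c' + γz cos²β tanφ'] / [γz sinβ cosβ].
γz = 17.8·3.7 = 65.86 kN/m²
Numerator = 11.3 + 65.86·cos²24.5°·tan29.5° = 11.3 + 65.86·0.8280·0.5658 = 42.154 kPa
Denominator = 65.86·sin24.5°·cos24.5° = 65.86·0.4147·0.9100 = 24.853 kPa
FS = 42.154 / 24.853 = 1.696

FS = 1.70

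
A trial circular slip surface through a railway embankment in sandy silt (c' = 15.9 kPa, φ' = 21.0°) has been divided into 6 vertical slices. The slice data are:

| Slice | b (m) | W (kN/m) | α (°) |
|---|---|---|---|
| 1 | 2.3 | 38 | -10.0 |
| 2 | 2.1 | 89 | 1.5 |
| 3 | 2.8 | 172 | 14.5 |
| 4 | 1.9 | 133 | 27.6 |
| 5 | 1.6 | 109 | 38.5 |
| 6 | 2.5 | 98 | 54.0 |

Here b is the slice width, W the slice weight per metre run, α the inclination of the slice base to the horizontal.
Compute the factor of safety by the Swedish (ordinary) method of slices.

Ordinary method of slices: FS = Σ[c'·Δl_i + (W_i cosα_i)·tanφ'] / Σ W_i sinα_i, with Δl_i = b_i / cosα_i.
Slice 1: Δl = 2.3/cos(-10.0°) = 2.335 m; N'_1 = 38·cos(-10.0°) = 37.4; c'Δl = 37.13; W sinα = -6.6
Slice 2: Δl = 2.1/cos1.5° = 2.101 m; N'_2 = 89·cos1.5° = 89.0; c'Δl = 33.40; W sinα = 2.3
Slice 3: Δl = 2.8/cos14.5° = 2.892 m; N'_3 = 172·cos14.5° = 166.5; c'Δl = 45.98; W sinα = 43.1
Slice 4: Δl = 1.9/cos27.6° = 2.144 m; N'_4 = 133·cos27.6° = 117.9; c'Δl = 34.09; W sinα = 61.6
Slice 5: Δl = 1.6/cos38.5° = 2.044 m; N'_5 = 109·cos38.5° = 85.3; c'Δl = 32.51; W sinα = 67.9
Slice 6: Δl = 2.5/cos54.0° = 4.253 m; N'_6 = 98·cos54.0° = 57.6; c'Δl = 67.63; W sinα = 79.3
Σc'Δl = 250.7 kN/m; ΣN' = 553.7 kN/m; ΣW sinα = 247.6 kN/m
Resisting = 250.7 + 553.7·tan21.0° = 250.7 + 212.5 = 463.3 kN/m
FS = 463.3 / 247.6 = 1.871

FS = 1.87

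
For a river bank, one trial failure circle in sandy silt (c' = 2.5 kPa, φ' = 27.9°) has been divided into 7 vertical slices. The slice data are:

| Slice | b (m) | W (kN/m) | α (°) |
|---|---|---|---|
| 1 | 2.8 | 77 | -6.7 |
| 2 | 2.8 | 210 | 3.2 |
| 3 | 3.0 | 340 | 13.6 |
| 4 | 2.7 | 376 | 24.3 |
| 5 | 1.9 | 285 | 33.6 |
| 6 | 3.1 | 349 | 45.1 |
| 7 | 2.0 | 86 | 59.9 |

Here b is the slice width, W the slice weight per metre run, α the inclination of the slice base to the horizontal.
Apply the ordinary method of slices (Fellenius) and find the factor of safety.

Ordinary method of slices: FS = Σ[c'·Δl_i + (W_i cosα_i)·tanφ'] / Σ W_i sinα_i, with Δl_i = b_i / cosα_i.
Slice 1: Δl = 2.8/cos(-6.7°) = 2.819 m; N'_1 = 77·cos(-6.7°) = 76.5; c'Δl = 7.05; W sinα = -9.0
Slice 2: Δl = 2.8/cos3.2° = 2.804 m; N'_2 = 210·cos3.2° = 209.7; c'Δl = 7.01; W sinα = 11.7
Slice 3: Δl = 3.0/cos13.6° = 3.087 m; N'_3 = 340·cos13.6° = 330.5; c'Δl = 7.72; W sinα = 79.9
Slice 4: Δl = 2.7/cos24.3° = 2.962 m; N'_4 = 376·cos24.3° = 342.7; c'Δl = 7.41; W sinα = 154.7
Slice 5: Δl = 1.9/cos33.6° = 2.281 m; N'_5 = 285·cos33.6° = 237.4; c'Δl = 5.70; W sinα = 157.7
Slice 6: Δl = 3.1/cos45.1° = 4.392 m; N'_6 = 349·cos45.1° = 246.3; c'Δl = 10.98; W sinα = 247.2
Slice 7: Δl = 2.0/cos59.9° = 3.988 m; N'_7 = 86·cos59.9° = 43.1; c'Δl = 9.97; W sinα = 74.4
Σc'Δl = 55.8 kN/m; ΣN' = 1486.2 kN/m; ΣW sinα = 716.7 kN/m
Resisting = 55.8 + 1486.2·tan27.9° = 55.8 + 786.9 = 842.7 kN/m
FS = 842.7 / 716.7 = 1.176

FS = 1.18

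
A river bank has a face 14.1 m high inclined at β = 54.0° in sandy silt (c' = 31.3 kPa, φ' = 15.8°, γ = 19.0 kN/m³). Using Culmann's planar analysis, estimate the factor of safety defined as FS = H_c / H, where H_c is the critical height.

FS = 1.70

H_c = (4c'/γ) · sinβ cosφ' / [1 − cos(β − φ')]
    = (4·31.3/19.0) · sin54.0°·cos15.8° / [1 − cos38.2°]
    = 6.589 · 0.7785 / 0.2141 = 23.95 m
FS = H_c / H = 23.95 / 14.1 = 1.699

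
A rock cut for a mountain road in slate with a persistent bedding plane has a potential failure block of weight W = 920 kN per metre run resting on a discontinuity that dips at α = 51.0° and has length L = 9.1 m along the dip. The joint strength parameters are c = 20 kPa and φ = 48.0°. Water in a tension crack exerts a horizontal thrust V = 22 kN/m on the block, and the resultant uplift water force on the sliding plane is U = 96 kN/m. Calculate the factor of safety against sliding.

Resolving the block weight along and normal to the plane and applying the Mohr–Coulomb strength on the joint:
N' = W cosα − U − V sinα = 920·cos51.0° − 96 − 22·sin51.0° = 465.9 kN/m
Driving force T = W sinα + V cosα = 920·sin51.0° + 22·cos51.0° = 728.8 kN/m
Resisting force R = c·L + N'·tanφ = 20·9.1 + 465.9·tan48.0° = 182.0 + 517.4 = 699.4 kN/m
FS = R / T = 699.4 / 728.8 = 0.960

FS = 0.96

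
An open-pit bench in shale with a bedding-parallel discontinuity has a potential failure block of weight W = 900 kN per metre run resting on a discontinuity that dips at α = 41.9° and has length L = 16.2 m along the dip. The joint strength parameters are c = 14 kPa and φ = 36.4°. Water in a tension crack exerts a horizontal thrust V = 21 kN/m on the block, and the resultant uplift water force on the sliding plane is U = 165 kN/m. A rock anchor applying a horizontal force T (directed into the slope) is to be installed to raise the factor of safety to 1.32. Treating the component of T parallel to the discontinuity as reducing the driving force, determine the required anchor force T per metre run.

Resolving forces along and normal to the sliding plane, with the horizontal anchor force T adding T·sinα to the effective normal force and T·cosα acting up the plane against the driving force:
FS = [cL + (W cosα − U − V sinα + T sinα) tanφ] / [W sinα + V cosα − T cosα]
Without the anchor: N' = 490.9 kN/m, driving T_d = 616.7 kN/m, resisting R = 14·16.2 + 490.9·tan36.4° = 588.7 kN/m, FS = 0.95.
Setting FS = 1.32 and solving for T:
1.32·(616.7 − T cos41.9°) = 588.7 + T sin41.9°·tan36.4°
T·(sin41.9°·tan36.4° + 1.32·cos41.9°) = 1.32·616.7 − 588.7
T·(0.6678·0.7373 + 1.32·0.7443) = 814.0 − 588.7 = 225.3
T·1.4749 = 225.3
T = 152.8 kN/m

T = 153 kN/m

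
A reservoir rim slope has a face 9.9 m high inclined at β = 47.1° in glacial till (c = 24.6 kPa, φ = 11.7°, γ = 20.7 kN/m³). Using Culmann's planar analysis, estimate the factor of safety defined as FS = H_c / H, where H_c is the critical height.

FS = 1.86

H_c = (4c/γ) · sinβ cosφ / [1 − cos(β − φ)]
    = (4·24.6/20.7) · sin47.1°·cos11.7° / [1 − cos35.4°]
    = 4.754 · 0.7173 / 0.1849 = 18.44 m
FS = H_c / H = 18.44 / 9.9 = 1.863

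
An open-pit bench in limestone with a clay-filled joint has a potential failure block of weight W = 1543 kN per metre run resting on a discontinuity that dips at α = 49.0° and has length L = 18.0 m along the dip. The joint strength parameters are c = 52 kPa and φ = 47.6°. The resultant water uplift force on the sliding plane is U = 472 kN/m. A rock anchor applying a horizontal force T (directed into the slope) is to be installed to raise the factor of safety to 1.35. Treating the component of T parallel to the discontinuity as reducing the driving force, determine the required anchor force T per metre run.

Resolving forces along and normal to the sliding plane, with the horizontal anchor force T adding T·sinα to the effective normal force and T·cosα acting up the plane against the driving force:
FS = [cL + (W cosα − U + T sinα) tanφ] / [W sinα − T cosα]
Without the anchor: N' = 540.3 kN/m, driving T_d = 1164.5 kN/m, resisting R = 52·18.0 + 540.3·tan47.6° = 1527.7 kN/m, FS = 1.31.
Setting FS = 1.35 and solving for T:
1.35·(1164.5 − T cos49.0°) = 1527.7 + T sin49.0°·tan47.6°
T·(sin49.0°·tan47.6° + 1.35·cos49.0°) = 1.35·1164.5 − 1527.7
T·(0.7547·1.0951 + 1.35·0.6561) = 1572.1 − 1527.7 = 44.4
T·1.7122 = 44.4
T = 25.9 kN/m

T = 26 kN/m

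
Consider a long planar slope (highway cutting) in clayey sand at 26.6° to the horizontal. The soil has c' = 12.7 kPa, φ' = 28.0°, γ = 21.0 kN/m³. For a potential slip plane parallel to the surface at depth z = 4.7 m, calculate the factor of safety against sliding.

FS = 1.38

For an infinite slope with a slip plane parallel to the surface (no pore pressure): FS = [c' + γz cos²β tanφ'] / [γz sinβ cosβ].
γz = 21.0·4.7 = 98.70 kN/m²
Numerator = 12.7 + 98.70·cos²26.6°·tan28.0° = 12.7 + 98.70·0.7995·0.5317 = 54.658 kPa
Denominator = 98.70·sin26.6°·cos26.6° = 98.70·0.4478·0.8942 = 39.516 kPa
FS = 54.658 / 39.516 = 1.383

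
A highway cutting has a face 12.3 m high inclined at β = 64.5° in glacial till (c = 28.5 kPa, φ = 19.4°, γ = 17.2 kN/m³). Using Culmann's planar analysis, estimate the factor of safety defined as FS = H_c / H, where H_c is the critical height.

H_c = (4c/γ) · sinβ cosφ / [1 − cos(β − φ)]
    = (4·28.5/17.2) · sin64.5°·cos19.4° / [1 − cos45.1°]
    = 6.628 · 0.8513 / 0.2941 = 19.18 m
FS = H_c / H = 19.18 / 12.3 = 1.560

FS = 1.56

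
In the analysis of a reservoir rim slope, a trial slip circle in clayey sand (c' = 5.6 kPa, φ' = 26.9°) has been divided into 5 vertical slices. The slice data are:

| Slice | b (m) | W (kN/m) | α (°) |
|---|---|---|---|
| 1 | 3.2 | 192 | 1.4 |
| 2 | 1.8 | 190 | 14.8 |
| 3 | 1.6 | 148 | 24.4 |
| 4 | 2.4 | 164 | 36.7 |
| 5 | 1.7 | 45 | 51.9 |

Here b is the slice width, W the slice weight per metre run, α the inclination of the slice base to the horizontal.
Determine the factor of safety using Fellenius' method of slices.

Ordinary method of slices: FS = Σ[c'·Δl_i + (W_i cosα_i)·tanφ'] / Σ W_i sinα_i, with Δl_i = b_i / cosα_i.
Slice 1: Δl = 3.2/cos1.4° = 3.201 m; N'_1 = 192·cos1.4° = 191.9; c'Δl = 17.93; W sinα = 4.7
Slice 2: Δl = 1.8/cos14.8° = 1.862 m; N'_2 = 190·cos14.8° = 183.7; c'Δl = 10.43; W sinα = 48.5
Slice 3: Δl = 1.6/cos24.4° = 1.757 m; N'_3 = 148·cos24.4° = 134.8; c'Δl = 9.84; W sinα = 61.1
Slice 4: Δl = 2.4/cos36.7° = 2.993 m; N'_4 = 164·cos36.7° = 131.5; c'Δl = 16.76; W sinα = 98.0
Slice 5: Δl = 1.7/cos51.9° = 2.755 m; N'_5 = 45·cos51.9° = 27.8; c'Δl = 15.43; W sinα = 35.4
Σc'Δl = 70.4 kN/m; ΣN' = 669.7 kN/m; ΣW sinα = 247.8 kN/m
Resisting = 70.4 + 669.7·tan26.9° = 70.4 + 339.7 = 410.1 kN/m
FS = 410.1 / 247.8 = 1.655

FS = 1.66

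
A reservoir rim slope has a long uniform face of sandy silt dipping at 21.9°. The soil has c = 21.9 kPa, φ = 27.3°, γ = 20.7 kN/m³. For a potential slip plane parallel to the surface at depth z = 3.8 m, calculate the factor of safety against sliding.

For an infinite slope with a slip plane parallel to the surface (no pore pressure): FS = [c + γz cos²β tanφ] / [γz sinβ cosβ].
γz = 20.7·3.8 = 78.66 kN/m²
Numerator = 21.9 + 78.66·cos²21.9°·tan27.3° = 21.9 + 78.66·0.8609·0.5161 = 56.851 kPa
Denominator = 78.66·sin21.9°·cos21.9° = 78.66·0.3730·0.9278 = 27.222 kPa
FS = 56.851 / 27.222 = 2.088

FS = 2.09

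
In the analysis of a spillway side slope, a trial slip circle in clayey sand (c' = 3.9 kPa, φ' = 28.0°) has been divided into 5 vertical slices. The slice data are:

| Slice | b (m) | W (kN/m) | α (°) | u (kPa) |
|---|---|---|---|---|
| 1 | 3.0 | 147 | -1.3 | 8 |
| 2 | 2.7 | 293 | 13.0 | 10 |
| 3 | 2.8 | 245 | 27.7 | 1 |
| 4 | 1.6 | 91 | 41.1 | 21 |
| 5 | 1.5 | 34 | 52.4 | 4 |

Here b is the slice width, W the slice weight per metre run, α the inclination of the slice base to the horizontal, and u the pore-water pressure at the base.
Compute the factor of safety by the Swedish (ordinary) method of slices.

FS = 1.47

Ordinary method of slices: FS = Σ[c'·Δl_i + (W_i cosα_i − u_i·Δl_i)·tanφ'] / Σ W_i sinα_i, with Δl_i = b_i / cosα_i.
Slice 1: Δl = 3.0/cos(-1.3°) = 3.001 m; N'_1 = 147·cos(-1.3°) − 8·3.001 = 123.0; c'Δl = 11.70; W sinα = -3.3
Slice 2: Δl = 2.7/cos13.0° = 2.771 m; N'_2 = 293·cos13.0° − 10·2.771 = 257.8; c'Δl = 10.81; W sinα = 65.9
Slice 3: Δl = 2.8/cos27.7° = 3.162 m; N'_3 = 245·cos27.7° − 1·3.162 = 213.8; c'Δl = 12.33; W sinα = 113.9
Slice 4: Δl = 1.6/cos41.1° = 2.123 m; N'_4 = 91·cos41.1° − 21·2.123 = 24.0; c'Δl = 8.28; W sinα = 59.8
Slice 5: Δl = 1.5/cos52.4° = 2.458 m; N'_5 = 34·cos52.4° − 4·2.458 = 10.9; c'Δl = 9.59; W sinα = 26.9
Σc'Δl = 52.7 kN/m; ΣN' = 629.4 kN/m; ΣW sinα = 263.2 kN/m
Resisting = 52.7 + 629.4·tan28.0° = 52.7 + 334.7 = 387.4 kN/m
FS = 387.4 / 263.2 = 1.472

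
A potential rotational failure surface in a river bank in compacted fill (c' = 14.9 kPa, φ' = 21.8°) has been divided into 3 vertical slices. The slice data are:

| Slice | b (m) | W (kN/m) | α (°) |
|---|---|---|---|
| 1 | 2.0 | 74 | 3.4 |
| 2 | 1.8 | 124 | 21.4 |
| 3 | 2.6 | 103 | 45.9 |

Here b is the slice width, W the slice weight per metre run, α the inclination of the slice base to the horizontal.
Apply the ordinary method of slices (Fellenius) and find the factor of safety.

Ordinary method of slices: FS = Σ[c'·Δl_i + (W_i cosα_i)·tanφ'] / Σ W_i sinα_i, with Δl_i = b_i / cosα_i.
Slice 1: Δl = 2.0/cos3.4° = 2.004 m; N'_1 = 74·cos3.4° = 73.9; c'Δl = 29.85; W sinα = 4.4
Slice 2: Δl = 1.8/cos21.4° = 1.933 m; N'_2 = 124·cos21.4° = 115.5; c'Δl = 28.81; W sinα = 45.2
Slice 3: Δl = 2.6/cos45.9° = 3.736 m; N'_3 = 103·cos45.9° = 71.7; c'Δl = 55.67; W sinα = 74.0
Σc'Δl = 114.3 kN/m; ΣN' = 261.0 kN/m; ΣW sinα = 123.6 kN/m
Resisting = 114.3 + 261.0·tan21.8° = 114.3 + 104.4 = 218.7 kN/m
FS = 218.7 / 123.6 = 1.770

FS = 1.77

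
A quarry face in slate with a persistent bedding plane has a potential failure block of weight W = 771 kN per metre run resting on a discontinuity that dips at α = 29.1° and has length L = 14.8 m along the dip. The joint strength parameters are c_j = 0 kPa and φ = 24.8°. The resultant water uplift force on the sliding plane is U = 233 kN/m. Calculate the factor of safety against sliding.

Resolving the block weight along and normal to the plane and applying the Mohr–Coulomb strength on the joint:
N' = W cosα − U = 771·cos29.1° − 233 = 440.7 kN/m
Driving force T = W sinα = 771·sin29.1° = 375.0 kN/m
Resisting force R = c_j·L + N'·tanφ = 0·14.8 + 440.7·tan24.8° = 0.0 + 203.6 = 203.6 kN/m
FS = R / T = 203.6 / 375.0 = 0.543

FS = 0.54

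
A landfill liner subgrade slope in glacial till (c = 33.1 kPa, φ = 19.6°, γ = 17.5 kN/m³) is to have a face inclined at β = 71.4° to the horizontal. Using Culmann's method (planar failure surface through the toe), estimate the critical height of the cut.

Culmann's analysis gives the critical failure plane at α_cr = (β + φ)/2 = (71.4 + 19.6)/2 = 45.5°, and the critical height
H_c = (4c/γ) · sinβ cosφ / [1 − cos(β − φ)]
    = (4·33.1/17.5) · sin71.4°·cos19.6° / [1 − cos(51.8°)]
    = 7.566 · 0.9478·0.9421 / [1 − 0.6184]
    = 7.566 · 0.8929 / 0.3816
    = 17.70 m

H_c = 17.70 m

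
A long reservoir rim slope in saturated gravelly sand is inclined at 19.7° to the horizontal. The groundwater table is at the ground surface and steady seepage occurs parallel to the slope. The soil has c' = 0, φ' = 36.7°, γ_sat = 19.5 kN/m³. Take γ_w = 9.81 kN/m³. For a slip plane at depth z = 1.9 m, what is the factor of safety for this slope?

FS = 1.03

With seepage parallel to the slope and the water table at the surface, the effective normal stress on the slip plane uses the buoyant unit weight γ' = γ_sat − γ_w while the driving shear stress uses γ_sat:
FS = [c' + γ' z cos²β tanφ'] / [γ_sat z sinβ cosβ]
(For c' = 0 this reduces to FS = (γ'/γ_sat)·tanφ'/tanβ.)
γ' = 19.5 − 9.81 = 9.69 kN/m³
Numerator = 0.0 + 9.69·1.9·cos²19.7°·tan36.7° = 0.0 + 9.69·1.9·0.8864·0.7454 = 12.164 kPa
Denominator = 19.5·1.9·sin19.7°·cos19.7° = 19.5·1.9·0.3371·0.9415 = 11.758 kPa
FS = 12.164 / 11.758 = 1.034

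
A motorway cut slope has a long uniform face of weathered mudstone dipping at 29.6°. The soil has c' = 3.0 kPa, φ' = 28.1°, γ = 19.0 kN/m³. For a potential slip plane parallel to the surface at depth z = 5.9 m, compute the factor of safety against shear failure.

FS = 1.00

For an infinite slope with a slip plane parallel to the surface (no pore pressure): FS = [c' + γz cos²β tanφ'] / [γz sinβ cosβ].
γz = 19.0·5.9 = 112.10 kN/m²
Numerator = 3.0 + 112.10·cos²29.6°·tan28.1° = 3.0 + 112.10·0.7560·0.5340 = 48.252 kPa
Denominator = 112.10·sin29.6°·cos29.6° = 112.10·0.4939·0.8695 = 48.145 kPa
FS = 48.252 / 48.145 = 1.002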